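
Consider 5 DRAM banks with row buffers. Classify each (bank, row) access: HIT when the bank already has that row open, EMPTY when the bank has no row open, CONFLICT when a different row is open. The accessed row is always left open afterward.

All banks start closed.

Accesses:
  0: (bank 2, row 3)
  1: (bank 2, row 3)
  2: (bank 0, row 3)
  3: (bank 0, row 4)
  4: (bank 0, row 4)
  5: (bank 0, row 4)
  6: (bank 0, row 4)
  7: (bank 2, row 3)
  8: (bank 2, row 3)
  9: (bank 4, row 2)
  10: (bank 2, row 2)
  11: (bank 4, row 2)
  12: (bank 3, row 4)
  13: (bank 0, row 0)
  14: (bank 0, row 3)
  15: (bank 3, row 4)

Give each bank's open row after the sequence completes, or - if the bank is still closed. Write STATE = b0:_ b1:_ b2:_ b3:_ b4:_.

  [0] b2 r3: no row ⇒ E
  [1] b2 r3: had r3 ⇒ H
  [2] b0 r3: no row ⇒ E
  [3] b0 r4: had r3 ⇒ C
  [4] b0 r4: had r4 ⇒ H
  [5] b0 r4: had r4 ⇒ H
  [6] b0 r4: had r4 ⇒ H
  [7] b2 r3: had r3 ⇒ H
  [8] b2 r3: had r3 ⇒ H
  [9] b4 r2: no row ⇒ E
  [10] b2 r2: had r3 ⇒ C
  [11] b4 r2: had r2 ⇒ H
  [12] b3 r4: no row ⇒ E
  [13] b0 r0: had r4 ⇒ C
  [14] b0 r3: had r0 ⇒ C
  [15] b3 r4: had r4 ⇒ H

STATE = b0:3 b1:- b2:2 b3:4 b4:2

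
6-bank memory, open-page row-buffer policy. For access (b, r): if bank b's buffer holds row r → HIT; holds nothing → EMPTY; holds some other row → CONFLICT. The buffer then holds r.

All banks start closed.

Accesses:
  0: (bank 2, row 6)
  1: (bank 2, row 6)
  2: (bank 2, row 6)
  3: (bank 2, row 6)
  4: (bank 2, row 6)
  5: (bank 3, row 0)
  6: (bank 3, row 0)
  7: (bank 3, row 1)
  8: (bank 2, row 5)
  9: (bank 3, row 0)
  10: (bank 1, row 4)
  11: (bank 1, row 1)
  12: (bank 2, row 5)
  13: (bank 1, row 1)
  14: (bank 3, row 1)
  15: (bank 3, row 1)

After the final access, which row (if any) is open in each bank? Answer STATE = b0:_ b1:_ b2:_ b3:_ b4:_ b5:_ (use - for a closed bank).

#0 (2,6) E
#1 (2,6) H  (was 6)
#2 (2,6) H  (was 6)
#3 (2,6) H  (was 6)
#4 (2,6) H  (was 6)
#5 (3,0) E
#6 (3,0) H  (was 0)
#7 (3,1) C  (was 0)
#8 (2,5) C  (was 6)
#9 (3,0) C  (was 1)
#10 (1,4) E
#11 (1,1) C  (was 4)
#12 (2,5) H  (was 5)
#13 (1,1) H  (was 1)
#14 (3,1) C  (was 0)
#15 (3,1) H  (was 1)

STATE = b0:- b1:1 b2:5 b3:1 b4:- b5:-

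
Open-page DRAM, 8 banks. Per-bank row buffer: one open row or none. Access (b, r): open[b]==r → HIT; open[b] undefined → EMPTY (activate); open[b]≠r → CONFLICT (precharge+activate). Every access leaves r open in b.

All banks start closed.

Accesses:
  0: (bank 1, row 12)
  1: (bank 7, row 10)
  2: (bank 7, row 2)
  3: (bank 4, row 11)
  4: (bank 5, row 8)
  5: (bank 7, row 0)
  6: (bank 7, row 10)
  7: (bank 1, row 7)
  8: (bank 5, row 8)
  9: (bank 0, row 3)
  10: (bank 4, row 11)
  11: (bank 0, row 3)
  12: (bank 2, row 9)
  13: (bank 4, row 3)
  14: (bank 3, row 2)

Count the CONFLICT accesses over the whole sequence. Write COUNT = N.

0: bank 1 row 12 — prev None → EMPTY
1: bank 7 row 10 — prev None → EMPTY
2: bank 7 row 2 — prev 10 → CONFLICT
3: bank 4 row 11 — prev None → EMPTY
4: bank 5 row 8 — prev None → EMPTY
5: bank 7 row 0 — prev 2 → CONFLICT
6: bank 7 row 10 — prev 0 → CONFLICT
7: bank 1 row 7 — prev 12 → CONFLICT
8: bank 5 row 8 — prev 8 → HIT
9: bank 0 row 3 — prev None → EMPTY
10: bank 4 row 11 — prev 11 → HIT
11: bank 0 row 3 — prev 3 → HIT
12: bank 2 row 9 — prev None → EMPTY
13: bank 4 row 3 — prev 11 → CONFLICT
14: bank 3 row 2 — prev None → EMPTY

COUNT = 5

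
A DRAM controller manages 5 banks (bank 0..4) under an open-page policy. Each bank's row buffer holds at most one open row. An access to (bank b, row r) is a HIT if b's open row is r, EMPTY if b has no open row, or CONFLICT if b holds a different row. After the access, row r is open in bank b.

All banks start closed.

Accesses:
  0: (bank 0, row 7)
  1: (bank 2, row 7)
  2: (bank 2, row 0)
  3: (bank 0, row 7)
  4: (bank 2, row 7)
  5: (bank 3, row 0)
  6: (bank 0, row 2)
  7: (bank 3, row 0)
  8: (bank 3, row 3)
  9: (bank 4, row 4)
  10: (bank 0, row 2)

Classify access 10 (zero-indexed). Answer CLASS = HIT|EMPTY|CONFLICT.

  [0] b0 r7: no row ⇒ E
  [1] b2 r7: no row ⇒ E
  [2] b2 r0: had r7 ⇒ C
  [3] b0 r7: had r7 ⇒ H
  [4] b2 r7: had r0 ⇒ C
  [5] b3 r0: no row ⇒ E
  [6] b0 r2: had r7 ⇒ C
  [7] b3 r0: had r0 ⇒ H
  [8] b3 r3: had r0 ⇒ C
  [9] b4 r4: no row ⇒ E
  [10] b0 r2: had r2 ⇒ H

CLASS = HIT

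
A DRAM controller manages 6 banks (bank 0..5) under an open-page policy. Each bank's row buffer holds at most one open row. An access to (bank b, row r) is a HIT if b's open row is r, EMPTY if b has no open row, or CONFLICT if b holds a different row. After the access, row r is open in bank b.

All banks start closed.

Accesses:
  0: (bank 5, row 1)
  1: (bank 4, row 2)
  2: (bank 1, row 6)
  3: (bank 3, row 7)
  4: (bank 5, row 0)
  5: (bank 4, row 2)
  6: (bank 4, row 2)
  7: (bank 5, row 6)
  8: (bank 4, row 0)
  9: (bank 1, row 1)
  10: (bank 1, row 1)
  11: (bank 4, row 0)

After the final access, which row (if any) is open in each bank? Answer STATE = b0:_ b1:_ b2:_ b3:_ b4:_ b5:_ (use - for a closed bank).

STATE = b0:- b1:1 b2:- b3:7 b4:0 b5:6

0: bank 5 row 1 — prev None → EMPTY
1: bank 4 row 2 — prev None → EMPTY
2: bank 1 row 6 — prev None → EMPTY
3: bank 3 row 7 — prev None → EMPTY
4: bank 5 row 0 — prev 1 → CONFLICT
5: bank 4 row 2 — prev 2 → HIT
6: bank 4 row 2 — prev 2 → HIT
7: bank 5 row 6 — prev 0 → CONFLICT
8: bank 4 row 0 — prev 2 → CONFLICT
9: bank 1 row 1 — prev 6 → CONFLICT
10: bank 1 row 1 — prev 1 → HIT
11: bank 4 row 0 — prev 0 → HIT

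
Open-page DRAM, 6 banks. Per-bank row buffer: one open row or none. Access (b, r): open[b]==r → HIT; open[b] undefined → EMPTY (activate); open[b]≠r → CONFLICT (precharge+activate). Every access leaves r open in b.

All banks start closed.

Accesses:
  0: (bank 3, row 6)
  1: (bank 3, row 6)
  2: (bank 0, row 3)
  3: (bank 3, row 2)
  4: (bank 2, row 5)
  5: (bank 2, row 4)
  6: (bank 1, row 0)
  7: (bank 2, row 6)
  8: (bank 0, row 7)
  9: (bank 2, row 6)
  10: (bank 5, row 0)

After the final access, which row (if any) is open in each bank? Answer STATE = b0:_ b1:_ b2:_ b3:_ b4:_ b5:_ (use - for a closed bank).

0: bank 3 row 6 — prev None → EMPTY
1: bank 3 row 6 — prev 6 → HIT
2: bank 0 row 3 — prev None → EMPTY
3: bank 3 row 2 — prev 6 → CONFLICT
4: bank 2 row 5 — prev None → EMPTY
5: bank 2 row 4 — prev 5 → CONFLICT
6: bank 1 row 0 — prev None → EMPTY
7: bank 2 row 6 — prev 4 → CONFLICT
8: bank 0 row 7 — prev 3 → CONFLICT
9: bank 2 row 6 — prev 6 → HIT
10: bank 5 row 0 — prev None → EMPTY

STATE = b0:7 b1:0 b2:6 b3:2 b4:- b5:0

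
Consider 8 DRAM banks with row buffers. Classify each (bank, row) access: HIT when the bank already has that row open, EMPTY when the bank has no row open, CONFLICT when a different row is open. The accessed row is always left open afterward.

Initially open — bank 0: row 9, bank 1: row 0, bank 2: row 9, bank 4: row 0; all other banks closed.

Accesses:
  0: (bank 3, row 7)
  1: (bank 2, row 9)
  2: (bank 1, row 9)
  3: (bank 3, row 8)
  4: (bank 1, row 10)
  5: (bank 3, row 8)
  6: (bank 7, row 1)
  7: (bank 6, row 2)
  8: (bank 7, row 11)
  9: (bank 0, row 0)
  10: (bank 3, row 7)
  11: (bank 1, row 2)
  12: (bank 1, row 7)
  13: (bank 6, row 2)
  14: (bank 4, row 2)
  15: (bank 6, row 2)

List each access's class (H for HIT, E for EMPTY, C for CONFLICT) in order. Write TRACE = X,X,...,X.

#0 (3,7) E
#1 (2,9) H  (was 9)
#2 (1,9) C  (was 0)
#3 (3,8) C  (was 7)
#4 (1,10) C  (was 9)
#5 (3,8) H  (was 8)
#6 (7,1) E
#7 (6,2) E
#8 (7,11) C  (was 1)
#9 (0,0) C  (was 9)
#10 (3,7) C  (was 8)
#11 (1,2) C  (was 10)
#12 (1,7) C  (was 2)
#13 (6,2) H  (was 2)
#14 (4,2) C  (was 0)
#15 (6,2) H  (was 2)

TRACE = E,H,C,C,C,H,E,E,C,C,C,C,C,H,C,H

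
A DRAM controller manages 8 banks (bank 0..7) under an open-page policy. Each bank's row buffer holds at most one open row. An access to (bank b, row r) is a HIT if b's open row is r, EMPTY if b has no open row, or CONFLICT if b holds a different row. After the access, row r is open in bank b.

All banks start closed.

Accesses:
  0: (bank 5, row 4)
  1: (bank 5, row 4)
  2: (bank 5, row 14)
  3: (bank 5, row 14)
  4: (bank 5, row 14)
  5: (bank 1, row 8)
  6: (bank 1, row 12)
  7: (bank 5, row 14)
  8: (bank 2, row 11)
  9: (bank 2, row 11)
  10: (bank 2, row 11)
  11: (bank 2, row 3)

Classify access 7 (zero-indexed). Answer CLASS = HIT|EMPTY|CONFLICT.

0: bank 5 row 4 — prev None → EMPTY
1: bank 5 row 4 — prev 4 → HIT
2: bank 5 row 14 — prev 4 → CONFLICT
3: bank 5 row 14 — prev 14 → HIT
4: bank 5 row 14 — prev 14 → HIT
5: bank 1 row 8 — prev None → EMPTY
6: bank 1 row 12 — prev 8 → CONFLICT
7: bank 5 row 14 — prev 14 → HIT
8: bank 2 row 11 — prev None → EMPTY
9: bank 2 row 11 — prev 11 → HIT
10: bank 2 row 11 — prev 11 → HIT
11: bank 2 row 3 — prev 11 → CONFLICT

CLASS = HIT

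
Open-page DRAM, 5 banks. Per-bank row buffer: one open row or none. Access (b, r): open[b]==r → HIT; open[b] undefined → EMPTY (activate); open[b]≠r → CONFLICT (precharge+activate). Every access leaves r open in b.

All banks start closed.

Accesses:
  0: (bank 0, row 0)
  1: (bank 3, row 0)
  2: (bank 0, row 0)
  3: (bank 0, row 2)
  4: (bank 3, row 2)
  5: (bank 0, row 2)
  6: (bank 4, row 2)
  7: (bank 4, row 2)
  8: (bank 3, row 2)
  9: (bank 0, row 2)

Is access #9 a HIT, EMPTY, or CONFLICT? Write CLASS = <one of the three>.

#0 (0,0) E
#1 (3,0) E
#2 (0,0) H  (was 0)
#3 (0,2) C  (was 0)
#4 (3,2) C  (was 0)
#5 (0,2) H  (was 2)
#6 (4,2) E
#7 (4,2) H  (was 2)
#8 (3,2) H  (was 2)
#9 (0,2) H  (was 2)

CLASS = HIT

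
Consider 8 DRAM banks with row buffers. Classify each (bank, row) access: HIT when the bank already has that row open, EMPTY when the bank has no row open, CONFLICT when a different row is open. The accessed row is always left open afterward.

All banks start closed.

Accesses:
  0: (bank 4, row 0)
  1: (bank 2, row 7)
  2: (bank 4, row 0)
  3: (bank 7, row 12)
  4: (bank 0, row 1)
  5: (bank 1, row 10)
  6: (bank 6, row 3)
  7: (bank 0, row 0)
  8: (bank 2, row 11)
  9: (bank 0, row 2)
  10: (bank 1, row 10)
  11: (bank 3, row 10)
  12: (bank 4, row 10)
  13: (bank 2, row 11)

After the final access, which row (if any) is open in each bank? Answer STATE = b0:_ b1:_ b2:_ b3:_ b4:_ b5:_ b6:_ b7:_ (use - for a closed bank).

STATE = b0:2 b1:10 b2:11 b3:10 b4:10 b5:- b6:3 b7:12

  [0] b4 r0: no row ⇒ E
  [1] b2 r7: no row ⇒ E
  [2] b4 r0: had r0 ⇒ H
  [3] b7 r12: no row ⇒ E
  [4] b0 r1: no row ⇒ E
  [5] b1 r10: no row ⇒ E
  [6] b6 r3: no row ⇒ E
  [7] b0 r0: had r1 ⇒ C
  [8] b2 r11: had r7 ⇒ C
  [9] b0 r2: had r0 ⇒ C
  [10] b1 r10: had r10 ⇒ H
  [11] b3 r10: no row ⇒ E
  [12] b4 r10: had r0 ⇒ C
  [13] b2 r11: had r11 ⇒ H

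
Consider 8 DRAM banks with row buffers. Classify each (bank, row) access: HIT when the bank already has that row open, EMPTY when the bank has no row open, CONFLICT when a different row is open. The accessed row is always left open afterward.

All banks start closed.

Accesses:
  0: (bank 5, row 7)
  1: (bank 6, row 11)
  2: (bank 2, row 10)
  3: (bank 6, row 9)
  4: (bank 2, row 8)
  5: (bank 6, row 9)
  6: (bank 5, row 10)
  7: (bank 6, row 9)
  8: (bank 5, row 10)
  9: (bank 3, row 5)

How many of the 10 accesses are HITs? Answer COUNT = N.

  [0] b5 r7: no row ⇒ E
  [1] b6 r11: no row ⇒ E
  [2] b2 r10: no row ⇒ E
  [3] b6 r9: had r11 ⇒ C
  [4] b2 r8: had r10 ⇒ C
  [5] b6 r9: had r9 ⇒ H
  [6] b5 r10: had r7 ⇒ C
  [7] b6 r9: had r9 ⇒ H
  [8] b5 r10: had r10 ⇒ H
  [9] b3 r5: no row ⇒ E

COUNT = 3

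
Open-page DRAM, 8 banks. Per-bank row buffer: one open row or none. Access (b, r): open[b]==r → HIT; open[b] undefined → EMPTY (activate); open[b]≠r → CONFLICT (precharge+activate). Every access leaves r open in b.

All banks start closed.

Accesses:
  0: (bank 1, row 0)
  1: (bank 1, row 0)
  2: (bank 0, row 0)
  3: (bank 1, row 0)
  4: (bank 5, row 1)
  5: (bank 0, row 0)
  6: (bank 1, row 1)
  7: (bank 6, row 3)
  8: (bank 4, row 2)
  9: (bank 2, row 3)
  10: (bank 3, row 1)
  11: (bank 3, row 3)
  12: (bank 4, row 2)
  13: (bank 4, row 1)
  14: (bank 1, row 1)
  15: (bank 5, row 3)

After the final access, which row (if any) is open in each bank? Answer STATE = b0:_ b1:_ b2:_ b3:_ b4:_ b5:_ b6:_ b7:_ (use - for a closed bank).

0: bank 1 row 0 — prev None → EMPTY
1: bank 1 row 0 — prev 0 → HIT
2: bank 0 row 0 — prev None → EMPTY
3: bank 1 row 0 — prev 0 → HIT
4: bank 5 row 1 — prev None → EMPTY
5: bank 0 row 0 — prev 0 → HIT
6: bank 1 row 1 — prev 0 → CONFLICT
7: bank 6 row 3 — prev None → EMPTY
8: bank 4 row 2 — prev None → EMPTY
9: bank 2 row 3 — prev None → EMPTY
10: bank 3 row 1 — prev None → EMPTY
11: bank 3 row 3 — prev 1 → CONFLICT
12: bank 4 row 2 — prev 2 → HIT
13: bank 4 row 1 — prev 2 → CONFLICT
14: bank 1 row 1 — prev 1 → HIT
15: bank 5 row 3 — prev 1 → CONFLICT

STATE = b0:0 b1:1 b2:3 b3:3 b4:1 b5:3 b6:3 b7:-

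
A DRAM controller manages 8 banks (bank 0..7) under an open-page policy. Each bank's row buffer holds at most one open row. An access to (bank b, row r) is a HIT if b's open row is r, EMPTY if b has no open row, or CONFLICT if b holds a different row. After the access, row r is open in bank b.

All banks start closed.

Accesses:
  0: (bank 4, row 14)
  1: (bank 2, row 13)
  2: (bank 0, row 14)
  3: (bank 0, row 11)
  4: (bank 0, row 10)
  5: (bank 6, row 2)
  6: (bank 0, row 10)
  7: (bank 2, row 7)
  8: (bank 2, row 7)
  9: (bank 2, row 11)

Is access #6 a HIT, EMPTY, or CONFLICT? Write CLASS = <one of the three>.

0: bank 4 row 14 — prev None → EMPTY
1: bank 2 row 13 — prev None → EMPTY
2: bank 0 row 14 — prev None → EMPTY
3: bank 0 row 11 — prev 14 → CONFLICT
4: bank 0 row 10 — prev 11 → CONFLICT
5: bank 6 row 2 — prev None → EMPTY
6: bank 0 row 10 — prev 10 → HIT
7: bank 2 row 7 — prev 13 → CONFLICT
8: bank 2 row 7 — prev 7 → HIT
9: bank 2 row 11 — prev 7 → CONFLICT

CLASS = HIT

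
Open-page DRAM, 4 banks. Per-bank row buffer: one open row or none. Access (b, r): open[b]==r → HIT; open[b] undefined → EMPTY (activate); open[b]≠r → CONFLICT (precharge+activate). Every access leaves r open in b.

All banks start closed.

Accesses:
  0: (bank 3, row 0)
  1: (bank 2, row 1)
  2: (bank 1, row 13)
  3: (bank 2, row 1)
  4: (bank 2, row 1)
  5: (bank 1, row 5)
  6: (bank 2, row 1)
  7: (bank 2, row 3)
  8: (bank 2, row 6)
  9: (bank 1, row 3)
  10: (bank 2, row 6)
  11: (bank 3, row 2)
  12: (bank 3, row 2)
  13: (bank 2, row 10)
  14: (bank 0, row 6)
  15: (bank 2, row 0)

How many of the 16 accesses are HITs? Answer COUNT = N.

COUNT = 5

0: bank 3 row 0 — prev None → EMPTY
1: bank 2 row 1 — prev None → EMPTY
2: bank 1 row 13 — prev None → EMPTY
3: bank 2 row 1 — prev 1 → HIT
4: bank 2 row 1 — prev 1 → HIT
5: bank 1 row 5 — prev 13 → CONFLICT
6: bank 2 row 1 — prev 1 → HIT
7: bank 2 row 3 — prev 1 → CONFLICT
8: bank 2 row 6 — prev 3 → CONFLICT
9: bank 1 row 3 — prev 5 → CONFLICT
10: bank 2 row 6 — prev 6 → HIT
11: bank 3 row 2 — prev 0 → CONFLICT
12: bank 3 row 2 — prev 2 → HIT
13: bank 2 row 10 — prev 6 → CONFLICT
14: bank 0 row 6 — prev None → EMPTY
15: bank 2 row 0 — prev 10 → CONFLICT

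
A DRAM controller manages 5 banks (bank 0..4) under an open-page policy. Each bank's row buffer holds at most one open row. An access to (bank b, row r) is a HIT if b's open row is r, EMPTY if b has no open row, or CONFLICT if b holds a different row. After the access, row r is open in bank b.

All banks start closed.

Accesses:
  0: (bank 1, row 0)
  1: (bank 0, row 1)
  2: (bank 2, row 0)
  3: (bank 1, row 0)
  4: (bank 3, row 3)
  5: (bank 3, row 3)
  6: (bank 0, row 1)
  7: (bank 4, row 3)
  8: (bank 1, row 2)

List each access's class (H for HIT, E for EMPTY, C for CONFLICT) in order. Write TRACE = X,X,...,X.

TRACE = E,E,E,H,E,H,H,E,C

  [0] b1 r0: no row ⇒ E
  [1] b0 r1: no row ⇒ E
  [2] b2 r0: no row ⇒ E
  [3] b1 r0: had r0 ⇒ H
  [4] b3 r3: no row ⇒ E
  [5] b3 r3: had r3 ⇒ H
  [6] b0 r1: had r1 ⇒ H
  [7] b4 r3: no row ⇒ E
  [8] b1 r2: had r0 ⇒ C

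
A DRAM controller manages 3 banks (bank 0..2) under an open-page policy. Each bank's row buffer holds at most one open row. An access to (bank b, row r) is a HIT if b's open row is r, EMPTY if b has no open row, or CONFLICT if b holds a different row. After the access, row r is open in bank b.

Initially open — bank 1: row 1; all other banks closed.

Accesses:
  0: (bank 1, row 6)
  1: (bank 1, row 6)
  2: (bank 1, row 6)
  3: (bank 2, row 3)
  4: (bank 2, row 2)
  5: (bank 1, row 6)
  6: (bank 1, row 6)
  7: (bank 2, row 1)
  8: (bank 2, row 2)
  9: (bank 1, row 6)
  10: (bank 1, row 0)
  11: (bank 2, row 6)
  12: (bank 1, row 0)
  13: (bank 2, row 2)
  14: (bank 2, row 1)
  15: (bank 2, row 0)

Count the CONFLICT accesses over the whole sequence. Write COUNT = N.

COUNT = 9

#0 (1,6) C  (was 1)
#1 (1,6) H  (was 6)
#2 (1,6) H  (was 6)
#3 (2,3) E
#4 (2,2) C  (was 3)
#5 (1,6) H  (was 6)
#6 (1,6) H  (was 6)
#7 (2,1) C  (was 2)
#8 (2,2) C  (was 1)
#9 (1,6) H  (was 6)
#10 (1,0) C  (was 6)
#11 (2,6) C  (was 2)
#12 (1,0) H  (was 0)
#13 (2,2) C  (was 6)
#14 (2,1) C  (was 2)
#15 (2,0) C  (was 1)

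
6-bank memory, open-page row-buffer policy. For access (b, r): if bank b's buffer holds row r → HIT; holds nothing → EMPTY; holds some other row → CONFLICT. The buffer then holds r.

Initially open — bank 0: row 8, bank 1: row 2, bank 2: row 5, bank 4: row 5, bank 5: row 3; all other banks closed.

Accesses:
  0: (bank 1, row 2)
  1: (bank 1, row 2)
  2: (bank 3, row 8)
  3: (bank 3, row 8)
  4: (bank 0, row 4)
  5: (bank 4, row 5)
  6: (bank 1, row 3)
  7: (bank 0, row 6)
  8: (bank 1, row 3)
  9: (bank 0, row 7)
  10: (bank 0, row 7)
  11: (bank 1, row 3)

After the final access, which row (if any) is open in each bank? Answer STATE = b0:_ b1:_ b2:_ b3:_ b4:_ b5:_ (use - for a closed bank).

STATE = b0:7 b1:3 b2:5 b3:8 b4:5 b5:3

0: bank 1 row 2 — prev 2 → HIT
1: bank 1 row 2 — prev 2 → HIT
2: bank 3 row 8 — prev None → EMPTY
3: bank 3 row 8 — prev 8 → HIT
4: bank 0 row 4 — prev 8 → CONFLICT
5: bank 4 row 5 — prev 5 → HIT
6: bank 1 row 3 — prev 2 → CONFLICT
7: bank 0 row 6 — prev 4 → CONFLICT
8: bank 1 row 3 — prev 3 → HIT
9: bank 0 row 7 — prev 6 → CONFLICT
10: bank 0 row 7 — prev 7 → HIT
11: bank 1 row 3 — prev 3 → HIT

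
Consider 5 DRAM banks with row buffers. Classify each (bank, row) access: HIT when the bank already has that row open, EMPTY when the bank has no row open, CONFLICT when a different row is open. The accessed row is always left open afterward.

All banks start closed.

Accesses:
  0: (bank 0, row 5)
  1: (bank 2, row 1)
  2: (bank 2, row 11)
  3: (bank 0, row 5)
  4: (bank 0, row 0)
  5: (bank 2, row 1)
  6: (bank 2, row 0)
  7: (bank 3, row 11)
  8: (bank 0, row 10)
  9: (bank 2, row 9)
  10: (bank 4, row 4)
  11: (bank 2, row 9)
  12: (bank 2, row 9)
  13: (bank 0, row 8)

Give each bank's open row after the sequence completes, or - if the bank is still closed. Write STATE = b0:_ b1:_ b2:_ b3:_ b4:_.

step 0: bank0 None->5 [EMPTY]
step 1: bank2 None->1 [EMPTY]
step 2: bank2 1->11 [CONFLICT]
step 3: bank0 5->5 [HIT]
step 4: bank0 5->0 [CONFLICT]
step 5: bank2 11->1 [CONFLICT]
step 6: bank2 1->0 [CONFLICT]
step 7: bank3 None->11 [EMPTY]
step 8: bank0 0->10 [CONFLICT]
step 9: bank2 0->9 [CONFLICT]
step 10: bank4 None->4 [EMPTY]
step 11: bank2 9->9 [HIT]
step 12: bank2 9->9 [HIT]
step 13: bank0 10->8 [CONFLICT]

STATE = b0:8 b1:- b2:9 b3:11 b4:4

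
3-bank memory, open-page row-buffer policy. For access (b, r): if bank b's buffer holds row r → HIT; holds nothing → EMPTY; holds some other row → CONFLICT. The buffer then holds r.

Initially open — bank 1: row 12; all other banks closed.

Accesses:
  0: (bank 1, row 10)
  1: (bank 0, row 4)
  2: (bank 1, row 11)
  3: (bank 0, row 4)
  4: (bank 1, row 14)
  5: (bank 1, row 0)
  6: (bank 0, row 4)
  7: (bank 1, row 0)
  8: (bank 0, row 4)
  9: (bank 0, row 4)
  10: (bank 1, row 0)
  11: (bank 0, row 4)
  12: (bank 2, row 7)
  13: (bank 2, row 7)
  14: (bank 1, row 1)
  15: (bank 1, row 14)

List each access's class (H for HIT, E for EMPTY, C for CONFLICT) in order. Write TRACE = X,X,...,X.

0: bank 1 row 10 — prev 12 → CONFLICT
1: bank 0 row 4 — prev None → EMPTY
2: bank 1 row 11 — prev 10 → CONFLICT
3: bank 0 row 4 — prev 4 → HIT
4: bank 1 row 14 — prev 11 → CONFLICT
5: bank 1 row 0 — prev 14 → CONFLICT
6: bank 0 row 4 — prev 4 → HIT
7: bank 1 row 0 — prev 0 → HIT
8: bank 0 row 4 — prev 4 → HIT
9: bank 0 row 4 — prev 4 → HIT
10: bank 1 row 0 — prev 0 → HIT
11: bank 0 row 4 — prev 4 → HIT
12: bank 2 row 7 — prev None → EMPTY
13: bank 2 row 7 — prev 7 → HIT
14: bank 1 row 1 — prev 0 → CONFLICT
15: bank 1 row 14 — prev 1 → CONFLICT

TRACE = C,E,C,H,C,C,H,H,H,H,H,H,E,H,C,C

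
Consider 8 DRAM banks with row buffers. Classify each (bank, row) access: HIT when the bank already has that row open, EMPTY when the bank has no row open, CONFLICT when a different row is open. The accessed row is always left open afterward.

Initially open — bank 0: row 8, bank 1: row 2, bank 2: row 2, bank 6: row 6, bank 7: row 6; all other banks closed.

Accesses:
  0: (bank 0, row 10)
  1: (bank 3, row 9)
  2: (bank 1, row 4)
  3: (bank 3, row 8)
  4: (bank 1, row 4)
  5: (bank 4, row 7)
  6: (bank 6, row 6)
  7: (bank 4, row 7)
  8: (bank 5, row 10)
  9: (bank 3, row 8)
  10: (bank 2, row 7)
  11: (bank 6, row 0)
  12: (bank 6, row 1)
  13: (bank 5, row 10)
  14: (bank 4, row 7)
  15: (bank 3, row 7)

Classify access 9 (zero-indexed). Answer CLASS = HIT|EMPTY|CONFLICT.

step 0: bank0 8->10 [CONFLICT]
step 1: bank3 None->9 [EMPTY]
step 2: bank1 2->4 [CONFLICT]
step 3: bank3 9->8 [CONFLICT]
step 4: bank1 4->4 [HIT]
step 5: bank4 None->7 [EMPTY]
step 6: bank6 6->6 [HIT]
step 7: bank4 7->7 [HIT]
step 8: bank5 None->10 [EMPTY]
step 9: bank3 8->8 [HIT]
step 10: bank2 2->7 [CONFLICT]
step 11: bank6 6->0 [CONFLICT]
step 12: bank6 0->1 [CONFLICT]
step 13: bank5 10->10 [HIT]
step 14: bank4 7->7 [HIT]
step 15: bank3 8->7 [CONFLICT]

CLASS = HIT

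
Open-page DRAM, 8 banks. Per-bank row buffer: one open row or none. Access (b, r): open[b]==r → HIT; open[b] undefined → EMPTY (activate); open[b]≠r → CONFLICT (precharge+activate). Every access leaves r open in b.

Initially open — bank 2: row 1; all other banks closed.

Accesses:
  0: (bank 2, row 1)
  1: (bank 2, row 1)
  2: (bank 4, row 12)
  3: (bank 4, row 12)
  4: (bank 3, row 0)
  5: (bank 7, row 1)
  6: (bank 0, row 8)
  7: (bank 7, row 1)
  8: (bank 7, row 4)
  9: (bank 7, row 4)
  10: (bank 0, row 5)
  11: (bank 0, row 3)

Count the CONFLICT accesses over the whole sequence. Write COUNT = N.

step 0: bank2 1->1 [HIT]
step 1: bank2 1->1 [HIT]
step 2: bank4 None->12 [EMPTY]
step 3: bank4 12->12 [HIT]
step 4: bank3 None->0 [EMPTY]
step 5: bank7 None->1 [EMPTY]
step 6: bank0 None->8 [EMPTY]
step 7: bank7 1->1 [HIT]
step 8: bank7 1->4 [CONFLICT]
step 9: bank7 4->4 [HIT]
step 10: bank0 8->5 [CONFLICT]
step 11: bank0 5->3 [CONFLICT]

COUNT = 3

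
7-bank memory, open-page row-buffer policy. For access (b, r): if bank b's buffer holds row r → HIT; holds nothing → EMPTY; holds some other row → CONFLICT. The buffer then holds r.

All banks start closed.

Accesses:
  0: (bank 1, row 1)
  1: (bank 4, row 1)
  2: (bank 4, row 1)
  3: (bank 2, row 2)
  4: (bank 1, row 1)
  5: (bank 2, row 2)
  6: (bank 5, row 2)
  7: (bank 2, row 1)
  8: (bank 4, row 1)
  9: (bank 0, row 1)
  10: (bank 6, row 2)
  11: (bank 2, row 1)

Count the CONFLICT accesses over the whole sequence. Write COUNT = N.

COUNT = 1

#0 (1,1) E
#1 (4,1) E
#2 (4,1) H  (was 1)
#3 (2,2) E
#4 (1,1) H  (was 1)
#5 (2,2) H  (was 2)
#6 (5,2) E
#7 (2,1) C  (was 2)
#8 (4,1) H  (was 1)
#9 (0,1) E
#10 (6,2) E
#11 (2,1) H  (was 1)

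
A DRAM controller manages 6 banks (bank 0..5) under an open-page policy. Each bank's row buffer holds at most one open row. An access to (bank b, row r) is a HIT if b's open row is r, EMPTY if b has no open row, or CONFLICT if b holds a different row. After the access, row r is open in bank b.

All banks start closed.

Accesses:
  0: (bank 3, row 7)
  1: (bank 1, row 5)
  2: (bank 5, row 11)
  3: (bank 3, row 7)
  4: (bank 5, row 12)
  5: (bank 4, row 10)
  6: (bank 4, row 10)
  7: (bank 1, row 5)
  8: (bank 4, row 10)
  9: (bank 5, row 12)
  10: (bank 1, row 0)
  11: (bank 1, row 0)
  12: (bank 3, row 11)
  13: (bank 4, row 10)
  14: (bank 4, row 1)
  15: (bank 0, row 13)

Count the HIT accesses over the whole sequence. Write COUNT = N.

COUNT = 7

0: bank 3 row 7 — prev None → EMPTY
1: bank 1 row 5 — prev None → EMPTY
2: bank 5 row 11 — prev None → EMPTY
3: bank 3 row 7 — prev 7 → HIT
4: bank 5 row 12 — prev 11 → CONFLICT
5: bank 4 row 10 — prev None → EMPTY
6: bank 4 row 10 — prev 10 → HIT
7: bank 1 row 5 — prev 5 → HIT
8: bank 4 row 10 — prev 10 → HIT
9: bank 5 row 12 — prev 12 → HIT
10: bank 1 row 0 — prev 5 → CONFLICT
11: bank 1 row 0 — prev 0 → HIT
12: bank 3 row 11 — prev 7 → CONFLICT
13: bank 4 row 10 — prev 10 → HIT
14: bank 4 row 1 — prev 10 → CONFLICT
15: bank 0 row 13 — prev None → EMPTY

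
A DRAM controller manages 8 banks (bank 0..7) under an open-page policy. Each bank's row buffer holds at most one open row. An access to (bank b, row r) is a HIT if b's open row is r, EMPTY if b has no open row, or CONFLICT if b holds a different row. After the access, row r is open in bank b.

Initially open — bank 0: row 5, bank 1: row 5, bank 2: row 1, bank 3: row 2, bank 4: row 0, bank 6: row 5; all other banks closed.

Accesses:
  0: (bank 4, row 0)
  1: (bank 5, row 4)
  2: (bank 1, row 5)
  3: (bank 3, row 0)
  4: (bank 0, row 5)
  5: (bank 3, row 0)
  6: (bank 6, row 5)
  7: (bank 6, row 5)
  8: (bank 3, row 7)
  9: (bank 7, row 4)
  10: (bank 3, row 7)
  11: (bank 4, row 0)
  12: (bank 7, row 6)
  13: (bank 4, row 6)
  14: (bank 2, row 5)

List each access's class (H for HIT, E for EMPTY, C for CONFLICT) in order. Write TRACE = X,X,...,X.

TRACE = H,E,H,C,H,H,H,H,C,E,H,H,C,C,C

0: bank 4 row 0 — prev 0 → HIT
1: bank 5 row 4 — prev None → EMPTY
2: bank 1 row 5 — prev 5 → HIT
3: bank 3 row 0 — prev 2 → CONFLICT
4: bank 0 row 5 — prev 5 → HIT
5: bank 3 row 0 — prev 0 → HIT
6: bank 6 row 5 — prev 5 → HIT
7: bank 6 row 5 — prev 5 → HIT
8: bank 3 row 7 — prev 0 → CONFLICT
9: bank 7 row 4 — prev None → EMPTY
10: bank 3 row 7 — prev 7 → HIT
11: bank 4 row 0 — prev 0 → HIT
12: bank 7 row 6 — prev 4 → CONFLICT
13: bank 4 row 6 — prev 0 → CONFLICT
14: bank 2 row 5 — prev 1 → CONFLICT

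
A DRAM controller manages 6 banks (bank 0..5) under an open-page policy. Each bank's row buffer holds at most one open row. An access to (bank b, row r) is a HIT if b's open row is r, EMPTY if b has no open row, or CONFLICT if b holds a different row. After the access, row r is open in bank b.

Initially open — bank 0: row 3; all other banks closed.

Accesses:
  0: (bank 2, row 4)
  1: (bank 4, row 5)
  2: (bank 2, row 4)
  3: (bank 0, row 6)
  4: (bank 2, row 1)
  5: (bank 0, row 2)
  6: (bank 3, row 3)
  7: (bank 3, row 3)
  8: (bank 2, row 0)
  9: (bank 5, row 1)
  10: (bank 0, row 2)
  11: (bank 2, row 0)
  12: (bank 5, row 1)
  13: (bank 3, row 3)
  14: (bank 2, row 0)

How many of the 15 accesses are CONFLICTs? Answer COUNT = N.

step 0: bank2 None->4 [EMPTY]
step 1: bank4 None->5 [EMPTY]
step 2: bank2 4->4 [HIT]
step 3: bank0 3->6 [CONFLICT]
step 4: bank2 4->1 [CONFLICT]
step 5: bank0 6->2 [CONFLICT]
step 6: bank3 None->3 [EMPTY]
step 7: bank3 3->3 [HIT]
step 8: bank2 1->0 [CONFLICT]
step 9: bank5 None->1 [EMPTY]
step 10: bank0 2->2 [HIT]
step 11: bank2 0->0 [HIT]
step 12: bank5 1->1 [HIT]
step 13: bank3 3->3 [HIT]
step 14: bank2 0->0 [HIT]

COUNT = 4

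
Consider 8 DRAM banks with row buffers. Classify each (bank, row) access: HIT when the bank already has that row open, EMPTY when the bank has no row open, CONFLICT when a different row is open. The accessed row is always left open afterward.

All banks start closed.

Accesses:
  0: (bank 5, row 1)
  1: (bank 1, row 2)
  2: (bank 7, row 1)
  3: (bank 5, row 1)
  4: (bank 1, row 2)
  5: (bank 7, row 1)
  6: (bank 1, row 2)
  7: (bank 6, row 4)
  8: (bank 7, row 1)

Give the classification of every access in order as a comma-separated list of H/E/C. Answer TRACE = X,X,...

TRACE = E,E,E,H,H,H,H,E,H

0: bank 5 row 1 — prev None → EMPTY
1: bank 1 row 2 — prev None → EMPTY
2: bank 7 row 1 — prev None → EMPTY
3: bank 5 row 1 — prev 1 → HIT
4: bank 1 row 2 — prev 2 → HIT
5: bank 7 row 1 — prev 1 → HIT
6: bank 1 row 2 — prev 2 → HIT
7: bank 6 row 4 — prev None → EMPTY
8: bank 7 row 1 — prev 1 → HIT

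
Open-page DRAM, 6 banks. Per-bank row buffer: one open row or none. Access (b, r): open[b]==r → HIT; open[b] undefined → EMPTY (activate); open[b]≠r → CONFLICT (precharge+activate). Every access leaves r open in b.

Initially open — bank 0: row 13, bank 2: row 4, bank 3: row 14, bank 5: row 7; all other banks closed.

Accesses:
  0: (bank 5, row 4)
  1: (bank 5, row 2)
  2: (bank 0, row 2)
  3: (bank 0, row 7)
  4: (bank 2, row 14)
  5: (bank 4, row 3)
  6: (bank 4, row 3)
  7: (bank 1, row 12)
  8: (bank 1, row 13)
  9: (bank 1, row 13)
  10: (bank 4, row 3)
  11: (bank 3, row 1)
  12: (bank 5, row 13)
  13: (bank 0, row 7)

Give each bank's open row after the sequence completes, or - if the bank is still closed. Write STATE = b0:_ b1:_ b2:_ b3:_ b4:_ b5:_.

STATE = b0:7 b1:13 b2:14 b3:1 b4:3 b5:13

0: bank 5 row 4 — prev 7 → CONFLICT
1: bank 5 row 2 — prev 4 → CONFLICT
2: bank 0 row 2 — prev 13 → CONFLICT
3: bank 0 row 7 — prev 2 → CONFLICT
4: bank 2 row 14 — prev 4 → CONFLICT
5: bank 4 row 3 — prev None → EMPTY
6: bank 4 row 3 — prev 3 → HIT
7: bank 1 row 12 — prev None → EMPTY
8: bank 1 row 13 — prev 12 → CONFLICT
9: bank 1 row 13 — prev 13 → HIT
10: bank 4 row 3 — prev 3 → HIT
11: bank 3 row 1 — prev 14 → CONFLICT
12: bank 5 row 13 — prev 2 → CONFLICT
13: bank 0 row 7 — prev 7 → HIT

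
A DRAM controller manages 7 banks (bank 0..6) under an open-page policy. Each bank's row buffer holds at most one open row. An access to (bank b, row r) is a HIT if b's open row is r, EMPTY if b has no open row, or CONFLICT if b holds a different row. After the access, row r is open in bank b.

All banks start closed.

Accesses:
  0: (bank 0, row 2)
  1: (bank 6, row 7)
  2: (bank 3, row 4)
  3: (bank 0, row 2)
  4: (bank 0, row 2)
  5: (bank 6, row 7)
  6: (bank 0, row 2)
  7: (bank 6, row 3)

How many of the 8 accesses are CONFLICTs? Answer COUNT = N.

0: bank 0 row 2 — prev None → EMPTY
1: bank 6 row 7 — prev None → EMPTY
2: bank 3 row 4 — prev None → EMPTY
3: bank 0 row 2 — prev 2 → HIT
4: bank 0 row 2 — prev 2 → HIT
5: bank 6 row 7 — prev 7 → HIT
6: bank 0 row 2 — prev 2 → HIT
7: bank 6 row 3 — prev 7 → CONFLICT

COUNT = 1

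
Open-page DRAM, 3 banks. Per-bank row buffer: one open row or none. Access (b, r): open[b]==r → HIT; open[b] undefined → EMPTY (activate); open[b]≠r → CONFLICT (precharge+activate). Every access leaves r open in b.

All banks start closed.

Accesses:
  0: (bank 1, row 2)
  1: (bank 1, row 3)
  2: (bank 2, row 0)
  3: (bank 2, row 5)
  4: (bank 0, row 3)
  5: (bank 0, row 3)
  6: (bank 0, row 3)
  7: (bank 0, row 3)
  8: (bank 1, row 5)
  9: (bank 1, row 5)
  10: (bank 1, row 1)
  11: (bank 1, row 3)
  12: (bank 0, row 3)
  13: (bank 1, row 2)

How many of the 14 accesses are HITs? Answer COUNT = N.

COUNT = 5

#0 (1,2) E
#1 (1,3) C  (was 2)
#2 (2,0) E
#3 (2,5) C  (was 0)
#4 (0,3) E
#5 (0,3) H  (was 3)
#6 (0,3) H  (was 3)
#7 (0,3) H  (was 3)
#8 (1,5) C  (was 3)
#9 (1,5) H  (was 5)
#10 (1,1) C  (was 5)
#11 (1,3) C  (was 1)
#12 (0,3) H  (was 3)
#13 (1,2) C  (was 3)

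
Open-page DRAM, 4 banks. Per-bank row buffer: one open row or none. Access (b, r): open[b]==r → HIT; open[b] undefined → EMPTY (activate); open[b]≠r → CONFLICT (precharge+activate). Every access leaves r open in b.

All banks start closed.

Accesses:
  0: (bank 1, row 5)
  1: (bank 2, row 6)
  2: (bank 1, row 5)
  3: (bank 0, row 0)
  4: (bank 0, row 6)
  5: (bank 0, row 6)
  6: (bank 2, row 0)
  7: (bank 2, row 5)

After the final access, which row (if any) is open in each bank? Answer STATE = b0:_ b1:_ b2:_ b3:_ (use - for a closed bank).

step 0: bank1 None->5 [EMPTY]
step 1: bank2 None->6 [EMPTY]
step 2: bank1 5->5 [HIT]
step 3: bank0 None->0 [EMPTY]
step 4: bank0 0->6 [CONFLICT]
step 5: bank0 6->6 [HIT]
step 6: bank2 6->0 [CONFLICT]
step 7: bank2 0->5 [CONFLICT]

STATE = b0:6 b1:5 b2:5 b3:-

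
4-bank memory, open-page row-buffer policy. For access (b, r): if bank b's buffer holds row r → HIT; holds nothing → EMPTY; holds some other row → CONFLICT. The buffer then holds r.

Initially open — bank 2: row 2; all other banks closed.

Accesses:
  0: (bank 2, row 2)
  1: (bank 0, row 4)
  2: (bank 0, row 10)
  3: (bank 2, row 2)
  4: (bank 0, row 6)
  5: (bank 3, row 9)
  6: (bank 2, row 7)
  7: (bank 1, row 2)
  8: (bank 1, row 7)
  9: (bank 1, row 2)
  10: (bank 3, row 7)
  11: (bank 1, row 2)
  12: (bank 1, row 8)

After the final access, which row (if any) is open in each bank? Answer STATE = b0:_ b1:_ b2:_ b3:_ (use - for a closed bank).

#0 (2,2) H  (was 2)
#1 (0,4) E
#2 (0,10) C  (was 4)
#3 (2,2) H  (was 2)
#4 (0,6) C  (was 10)
#5 (3,9) E
#6 (2,7) C  (was 2)
#7 (1,2) E
#8 (1,7) C  (was 2)
#9 (1,2) C  (was 7)
#10 (3,7) C  (was 9)
#11 (1,2) H  (was 2)
#12 (1,8) C  (was 2)

STATE = b0:6 b1:8 b2:7 b3:7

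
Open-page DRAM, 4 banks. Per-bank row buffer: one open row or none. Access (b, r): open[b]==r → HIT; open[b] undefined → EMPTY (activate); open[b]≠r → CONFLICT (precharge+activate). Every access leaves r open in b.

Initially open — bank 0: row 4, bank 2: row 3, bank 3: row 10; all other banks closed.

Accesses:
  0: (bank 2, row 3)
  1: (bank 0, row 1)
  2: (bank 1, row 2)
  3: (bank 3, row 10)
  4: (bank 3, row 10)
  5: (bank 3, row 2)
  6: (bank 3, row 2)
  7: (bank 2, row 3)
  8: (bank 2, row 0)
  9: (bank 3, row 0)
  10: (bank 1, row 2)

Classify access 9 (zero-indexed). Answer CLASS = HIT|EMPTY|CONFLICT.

CLASS = CONFLICT

step 0: bank2 3->3 [HIT]
step 1: bank0 4->1 [CONFLICT]
step 2: bank1 None->2 [EMPTY]
step 3: bank3 10->10 [HIT]
step 4: bank3 10->10 [HIT]
step 5: bank3 10->2 [CONFLICT]
step 6: bank3 2->2 [HIT]
step 7: bank2 3->3 [HIT]
step 8: bank2 3->0 [CONFLICT]
step 9: bank3 2->0 [CONFLICT]
step 10: bank1 2->2 [HIT]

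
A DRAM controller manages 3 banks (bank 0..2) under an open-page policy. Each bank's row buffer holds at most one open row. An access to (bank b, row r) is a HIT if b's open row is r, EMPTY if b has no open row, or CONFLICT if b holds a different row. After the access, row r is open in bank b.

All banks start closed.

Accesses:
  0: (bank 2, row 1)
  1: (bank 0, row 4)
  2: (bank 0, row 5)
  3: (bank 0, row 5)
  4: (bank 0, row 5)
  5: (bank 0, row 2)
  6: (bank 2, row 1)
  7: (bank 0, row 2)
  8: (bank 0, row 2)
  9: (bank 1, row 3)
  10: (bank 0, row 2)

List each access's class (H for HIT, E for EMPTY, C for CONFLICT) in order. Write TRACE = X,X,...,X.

  [0] b2 r1: no row ⇒ E
  [1] b0 r4: no row ⇒ E
  [2] b0 r5: had r4 ⇒ C
  [3] b0 r5: had r5 ⇒ H
  [4] b0 r5: had r5 ⇒ H
  [5] b0 r2: had r5 ⇒ C
  [6] b2 r1: had r1 ⇒ H
  [7] b0 r2: had r2 ⇒ H
  [8] b0 r2: had r2 ⇒ H
  [9] b1 r3: no row ⇒ E
  [10] b0 r2: had r2 ⇒ H

TRACE = E,E,C,H,H,C,H,H,H,E,H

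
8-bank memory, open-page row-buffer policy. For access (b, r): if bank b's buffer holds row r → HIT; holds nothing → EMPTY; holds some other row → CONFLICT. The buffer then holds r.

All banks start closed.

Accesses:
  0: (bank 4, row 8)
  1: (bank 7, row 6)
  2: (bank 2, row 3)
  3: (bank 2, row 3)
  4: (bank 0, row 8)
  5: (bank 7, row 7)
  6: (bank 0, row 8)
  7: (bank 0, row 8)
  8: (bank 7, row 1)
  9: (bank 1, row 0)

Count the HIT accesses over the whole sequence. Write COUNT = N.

  [0] b4 r8: no row ⇒ E
  [1] b7 r6: no row ⇒ E
  [2] b2 r3: no row ⇒ E
  [3] b2 r3: had r3 ⇒ H
  [4] b0 r8: no row ⇒ E
  [5] b7 r7: had r6 ⇒ C
  [6] b0 r8: had r8 ⇒ H
  [7] b0 r8: had r8 ⇒ H
  [8] b7 r1: had r7 ⇒ C
  [9] b1 r0: no row ⇒ E

COUNT = 3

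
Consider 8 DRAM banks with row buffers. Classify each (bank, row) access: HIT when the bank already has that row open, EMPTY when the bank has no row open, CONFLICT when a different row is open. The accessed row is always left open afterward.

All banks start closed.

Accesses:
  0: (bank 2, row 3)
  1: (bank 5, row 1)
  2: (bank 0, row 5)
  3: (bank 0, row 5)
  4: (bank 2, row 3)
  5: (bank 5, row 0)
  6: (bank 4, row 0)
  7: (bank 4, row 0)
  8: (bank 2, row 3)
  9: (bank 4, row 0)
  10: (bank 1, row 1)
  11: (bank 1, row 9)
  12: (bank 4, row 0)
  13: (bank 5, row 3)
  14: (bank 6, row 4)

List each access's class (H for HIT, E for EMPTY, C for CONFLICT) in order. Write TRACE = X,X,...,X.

0: bank 2 row 3 — prev None → EMPTY
1: bank 5 row 1 — prev None → EMPTY
2: bank 0 row 5 — prev None → EMPTY
3: bank 0 row 5 — prev 5 → HIT
4: bank 2 row 3 — prev 3 → HIT
5: bank 5 row 0 — prev 1 → CONFLICT
6: bank 4 row 0 — prev None → EMPTY
7: bank 4 row 0 — prev 0 → HIT
8: bank 2 row 3 — prev 3 → HIT
9: bank 4 row 0 — prev 0 → HIT
10: bank 1 row 1 — prev None → EMPTY
11: bank 1 row 9 — prev 1 → CONFLICT
12: bank 4 row 0 — prev 0 → HIT
13: bank 5 row 3 — prev 0 → CONFLICT
14: bank 6 row 4 — prev None → EMPTY

TRACE = E,E,E,H,H,C,E,H,H,H,E,C,H,C,E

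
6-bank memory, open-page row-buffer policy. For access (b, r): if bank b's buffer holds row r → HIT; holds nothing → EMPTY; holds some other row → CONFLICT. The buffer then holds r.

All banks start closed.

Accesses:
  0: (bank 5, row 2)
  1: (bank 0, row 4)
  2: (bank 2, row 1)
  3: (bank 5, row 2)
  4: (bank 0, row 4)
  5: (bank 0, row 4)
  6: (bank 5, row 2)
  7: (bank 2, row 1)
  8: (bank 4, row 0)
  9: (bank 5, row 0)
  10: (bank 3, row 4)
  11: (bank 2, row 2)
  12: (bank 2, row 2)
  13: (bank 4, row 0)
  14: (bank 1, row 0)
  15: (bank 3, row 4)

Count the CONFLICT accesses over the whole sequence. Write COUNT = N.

COUNT = 2

#0 (5,2) E
#1 (0,4) E
#2 (2,1) E
#3 (5,2) H  (was 2)
#4 (0,4) H  (was 4)
#5 (0,4) H  (was 4)
#6 (5,2) H  (was 2)
#7 (2,1) H  (was 1)
#8 (4,0) E
#9 (5,0) C  (was 2)
#10 (3,4) E
#11 (2,2) C  (was 1)
#12 (2,2) H  (was 2)
#13 (4,0) H  (was 0)
#14 (1,0) E
#15 (3,4) H  (was 4)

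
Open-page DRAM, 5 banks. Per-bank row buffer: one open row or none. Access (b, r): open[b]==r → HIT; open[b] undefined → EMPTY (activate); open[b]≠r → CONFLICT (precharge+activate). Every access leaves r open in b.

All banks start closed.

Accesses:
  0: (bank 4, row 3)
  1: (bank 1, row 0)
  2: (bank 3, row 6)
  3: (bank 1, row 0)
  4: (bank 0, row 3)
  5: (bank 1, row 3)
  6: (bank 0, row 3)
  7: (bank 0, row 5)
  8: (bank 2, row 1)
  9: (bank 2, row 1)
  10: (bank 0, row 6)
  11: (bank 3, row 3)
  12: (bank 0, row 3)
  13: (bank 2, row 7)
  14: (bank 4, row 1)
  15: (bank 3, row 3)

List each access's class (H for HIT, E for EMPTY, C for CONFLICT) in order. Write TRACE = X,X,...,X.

0: bank 4 row 3 — prev None → EMPTY
1: bank 1 row 0 — prev None → EMPTY
2: bank 3 row 6 — prev None → EMPTY
3: bank 1 row 0 — prev 0 → HIT
4: bank 0 row 3 — prev None → EMPTY
5: bank 1 row 3 — prev 0 → CONFLICT
6: bank 0 row 3 — prev 3 → HIT
7: bank 0 row 5 — prev 3 → CONFLICT
8: bank 2 row 1 — prev None → EMPTY
9: bank 2 row 1 — prev 1 → HIT
10: bank 0 row 6 — prev 5 → CONFLICT
11: bank 3 row 3 — prev 6 → CONFLICT
12: bank 0 row 3 — prev 6 → CONFLICT
13: bank 2 row 7 — prev 1 → CONFLICT
14: bank 4 row 1 — prev 3 → CONFLICT
15: bank 3 row 3 — prev 3 → HIT

TRACE = E,E,E,H,E,C,H,C,E,H,C,C,C,C,C,H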